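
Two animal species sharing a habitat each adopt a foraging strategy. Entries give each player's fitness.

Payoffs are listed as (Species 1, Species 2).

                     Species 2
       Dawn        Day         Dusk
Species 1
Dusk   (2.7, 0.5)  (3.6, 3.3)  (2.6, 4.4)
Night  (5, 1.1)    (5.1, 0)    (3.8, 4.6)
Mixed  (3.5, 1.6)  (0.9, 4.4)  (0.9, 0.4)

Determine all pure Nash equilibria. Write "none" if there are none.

For each player, find the best response to each opponent profile; mutual best responses are the pure NE.
Species 1 against Dawn: payoffs 2.7, 5, 3.5 → best response Night.
Species 1 against Day: payoffs 3.6, 5.1, 0.9 → best response Night.
Species 1 against Dusk: payoffs 2.6, 3.8, 0.9 → best response Night.
Species 2 against Dusk: payoffs 0.5, 3.3, 4.4 → best response Dusk.
Species 2 against Night: payoffs 1.1, 0, 4.6 → best response Dusk.
Species 2 against Mixed: payoffs 1.6, 4.4, 0.4 → best response Day.
Mutual best responses: (Night, Dusk).

Pure NE: (Night, Dusk)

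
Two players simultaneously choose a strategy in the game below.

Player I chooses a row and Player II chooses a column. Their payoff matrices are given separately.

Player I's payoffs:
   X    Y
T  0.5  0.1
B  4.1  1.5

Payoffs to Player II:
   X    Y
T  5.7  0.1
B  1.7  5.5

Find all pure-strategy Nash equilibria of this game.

(T, X): Player I can switch to B (0.5 → 4.1). Not NE.
(T, Y): Player I can switch to B (0.1 → 1.5). Not NE.
(B, X): Player II can switch to Y (1.7 → 5.5). Not NE.
(B, Y): Player I gets 1.5, best alternative 0.1; Player II gets 5.5, best alternative 1.7. No profitable deviation — NE.

Pure NE: (B, Y)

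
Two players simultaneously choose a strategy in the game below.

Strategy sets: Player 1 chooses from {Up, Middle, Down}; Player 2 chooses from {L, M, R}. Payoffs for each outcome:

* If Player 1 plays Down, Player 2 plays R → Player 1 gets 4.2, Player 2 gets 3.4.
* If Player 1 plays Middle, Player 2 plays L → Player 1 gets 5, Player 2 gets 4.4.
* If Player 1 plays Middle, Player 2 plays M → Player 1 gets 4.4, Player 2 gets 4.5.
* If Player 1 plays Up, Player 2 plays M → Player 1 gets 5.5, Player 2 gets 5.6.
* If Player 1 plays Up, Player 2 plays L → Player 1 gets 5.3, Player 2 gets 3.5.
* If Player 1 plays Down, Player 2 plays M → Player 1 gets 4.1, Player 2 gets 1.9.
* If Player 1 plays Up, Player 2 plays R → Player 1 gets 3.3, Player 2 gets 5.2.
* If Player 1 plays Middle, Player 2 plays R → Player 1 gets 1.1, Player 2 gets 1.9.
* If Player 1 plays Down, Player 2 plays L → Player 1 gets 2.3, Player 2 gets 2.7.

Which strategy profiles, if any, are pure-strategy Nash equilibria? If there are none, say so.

Player 1 against L: payoffs 5.3, 5, 2.3 → best response Up.
Player 1 against M: payoffs 5.5, 4.4, 4.1 → best response Up.
Player 1 against R: payoffs 3.3, 1.1, 4.2 → best response Down.
Player 2 against Up: payoffs 3.5, 5.6, 5.2 → best response M.
Player 2 against Middle: payoffs 4.4, 4.5, 1.9 → best response M.
Player 2 against Down: payoffs 2.7, 1.9, 3.4 → best response R.
Mutual best responses: (Up, M); (Down, R).

Pure-strategy Nash equilibria: (Up, M); (Down, R)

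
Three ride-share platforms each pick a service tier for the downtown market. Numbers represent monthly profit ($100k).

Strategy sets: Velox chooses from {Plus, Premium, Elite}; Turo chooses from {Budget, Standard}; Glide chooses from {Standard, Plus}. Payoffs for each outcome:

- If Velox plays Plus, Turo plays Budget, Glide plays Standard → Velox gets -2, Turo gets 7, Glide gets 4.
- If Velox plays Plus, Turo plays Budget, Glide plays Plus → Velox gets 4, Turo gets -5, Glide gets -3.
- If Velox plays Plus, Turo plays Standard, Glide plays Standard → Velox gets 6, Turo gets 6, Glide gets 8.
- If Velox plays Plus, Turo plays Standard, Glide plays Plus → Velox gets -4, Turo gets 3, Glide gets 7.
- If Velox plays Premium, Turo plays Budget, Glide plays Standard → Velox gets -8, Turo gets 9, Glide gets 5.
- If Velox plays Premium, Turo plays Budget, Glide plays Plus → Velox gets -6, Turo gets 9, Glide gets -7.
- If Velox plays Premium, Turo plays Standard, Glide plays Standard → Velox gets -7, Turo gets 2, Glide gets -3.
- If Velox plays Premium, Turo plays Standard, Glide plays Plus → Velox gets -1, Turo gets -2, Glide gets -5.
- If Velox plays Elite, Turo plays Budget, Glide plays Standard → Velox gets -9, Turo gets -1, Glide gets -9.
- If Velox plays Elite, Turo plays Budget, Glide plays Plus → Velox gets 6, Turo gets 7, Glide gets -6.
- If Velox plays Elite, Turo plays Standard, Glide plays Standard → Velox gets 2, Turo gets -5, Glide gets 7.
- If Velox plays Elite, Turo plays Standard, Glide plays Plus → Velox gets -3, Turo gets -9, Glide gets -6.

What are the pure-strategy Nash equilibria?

The pure Nash equilibria are (Plus, Budget, Standard); (Elite, Budget, Plus).

(Plus, Budget, Standard): Velox gets -2, best alternative -8; Turo gets 7, best alternative 6; Glide gets 4, best alternative -3. No profitable deviation — NE.
(Plus, Budget, Plus): Velox can switch to Elite (4 → 6). Not NE.
(Plus, Standard, Standard): Turo can switch to Budget (6 → 7). Not NE.
(Plus, Standard, Plus): Velox can switch to Premium (-4 → -1). Not NE.
(Premium, Budget, Standard): Velox can switch to Plus (-8 → -2). Not NE.
(Premium, Budget, Plus): Velox can switch to Plus (-6 → 4). Not NE.
(Premium, Standard, Standard): Velox can switch to Plus (-7 → 6). Not NE.
(Premium, Standard, Plus): Turo can switch to Budget (-2 → 9). Not NE.
(Elite, Budget, Standard): Velox can switch to Plus (-9 → -2). Not NE.
(Elite, Budget, Plus): Velox gets 6, best alternative 4; Turo gets 7, best alternative -9; Glide gets -6, best alternative -9. No profitable deviation — NE.
(The remaining 2 profiles each have a profitable deviation by the same check.)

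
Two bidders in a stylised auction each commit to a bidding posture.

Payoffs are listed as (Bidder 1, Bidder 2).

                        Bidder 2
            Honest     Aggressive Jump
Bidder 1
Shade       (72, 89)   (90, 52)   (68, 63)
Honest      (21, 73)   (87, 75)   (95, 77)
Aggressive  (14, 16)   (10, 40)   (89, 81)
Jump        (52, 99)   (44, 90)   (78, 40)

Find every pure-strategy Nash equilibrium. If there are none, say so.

(Shade, Honest): Bidder 1 gets 72, best alternative 52; Bidder 2 gets 89, best alternative 63. No profitable deviation — NE.
(Shade, Aggressive): Bidder 2 can switch to Honest (52 → 89). Not NE.
(Shade, Jump): Bidder 1 can switch to Honest (68 → 95). Not NE.
(Honest, Honest): Bidder 1 can switch to Shade (21 → 72). Not NE.
(Honest, Aggressive): Bidder 1 can switch to Shade (87 → 90). Not NE.
(Honest, Jump): Bidder 1 gets 95, best alternative 89; Bidder 2 gets 77, best alternative 75. No profitable deviation — NE.
(Aggressive, Honest): Bidder 1 can switch to Shade (14 → 72). Not NE.
(Aggressive, Aggressive): Bidder 1 can switch to Shade (10 → 90). Not NE.
(Aggressive, Jump): Bidder 1 can switch to Honest (89 → 95). Not NE.
(Jump, Honest): Bidder 1 can switch to Shade (52 → 72). Not NE.
(Jump, Aggressive): Bidder 1 can switch to Shade (44 → 90). Not NE.
(Jump, Jump): Bidder 1 can switch to Honest (78 → 95). Not NE.

(Shade, Honest); (Honest, Jump)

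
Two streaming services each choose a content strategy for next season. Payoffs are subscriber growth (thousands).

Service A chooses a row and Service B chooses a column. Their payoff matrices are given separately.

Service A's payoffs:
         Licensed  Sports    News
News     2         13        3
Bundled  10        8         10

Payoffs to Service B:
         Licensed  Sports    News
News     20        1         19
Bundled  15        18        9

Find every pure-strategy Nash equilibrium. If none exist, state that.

Service A against Licensed: payoffs 2, 10 → best response Bundled.
Service A against Sports: payoffs 13, 8 → best response News.
Service A against News: payoffs 3, 10 → best response Bundled.
Service B against News: payoffs 20, 1, 19 → best response Licensed.
Service B against Bundled: payoffs 15, 18, 9 → best response Sports.
No profile is a mutual best response for all players.

No pure-strategy Nash equilibrium.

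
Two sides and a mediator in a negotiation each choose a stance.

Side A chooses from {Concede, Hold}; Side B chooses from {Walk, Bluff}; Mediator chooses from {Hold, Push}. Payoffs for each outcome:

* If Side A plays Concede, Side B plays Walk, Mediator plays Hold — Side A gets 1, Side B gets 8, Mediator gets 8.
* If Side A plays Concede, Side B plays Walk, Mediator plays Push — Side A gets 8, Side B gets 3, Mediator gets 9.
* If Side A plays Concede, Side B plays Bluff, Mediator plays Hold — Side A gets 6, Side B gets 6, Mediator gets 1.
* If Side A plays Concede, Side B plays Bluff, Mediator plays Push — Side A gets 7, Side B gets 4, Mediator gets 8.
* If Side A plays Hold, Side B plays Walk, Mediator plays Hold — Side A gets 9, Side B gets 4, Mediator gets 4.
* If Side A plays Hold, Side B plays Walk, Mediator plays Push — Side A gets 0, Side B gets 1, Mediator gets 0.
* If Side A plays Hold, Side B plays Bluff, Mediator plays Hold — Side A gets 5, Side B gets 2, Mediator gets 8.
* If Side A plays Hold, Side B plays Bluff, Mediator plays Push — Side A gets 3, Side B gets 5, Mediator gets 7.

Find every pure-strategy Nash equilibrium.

The pure Nash equilibria are (Concede, Bluff, Push), (Hold, Walk, Hold).

Side A against (Walk, Hold): payoffs 1, 9 → best response Hold.
Side A against (Walk, Push): payoffs 8, 0 → best response Concede.
Side A against (Bluff, Hold): payoffs 6, 5 → best response Concede.
Side A against (Bluff, Push): payoffs 7, 3 → best response Concede.
Side B against (Concede, Hold): payoffs 8, 6 → best response Walk.
Side B against (Concede, Push): payoffs 3, 4 → best response Bluff.
Side B against (Hold, Hold): payoffs 4, 2 → best response Walk.
Side B against (Hold, Push): payoffs 1, 5 → best response Bluff.
Mediator against (Concede, Walk): payoffs 8, 9 → best response Push.
Mediator against (Concede, Bluff): payoffs 1, 8 → best response Push.
Mediator against (Hold, Walk): payoffs 4, 0 → best response Hold.
Mediator against (Hold, Bluff): payoffs 8, 7 → best response Hold.
Mutual best responses: (Concede, Bluff, Push); (Hold, Walk, Hold).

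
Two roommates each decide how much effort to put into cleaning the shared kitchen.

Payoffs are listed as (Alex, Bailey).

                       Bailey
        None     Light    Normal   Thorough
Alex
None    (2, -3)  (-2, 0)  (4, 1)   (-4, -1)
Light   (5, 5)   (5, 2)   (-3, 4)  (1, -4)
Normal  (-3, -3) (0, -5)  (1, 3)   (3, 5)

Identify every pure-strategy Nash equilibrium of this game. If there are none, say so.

Alex against None: payoffs 2, 5, -3 → best response Light.
Alex against Light: payoffs -2, 5, 0 → best response Light.
Alex against Normal: payoffs 4, -3, 1 → best response None.
Alex against Thorough: payoffs -4, 1, 3 → best response Normal.
Bailey against None: payoffs -3, 0, 1, -1 → best response Normal.
Bailey against Light: payoffs 5, 2, 4, -4 → best response None.
Bailey against Normal: payoffs -3, -5, 3, 5 → best response Thorough.
Mutual best responses: (None, Normal); (Light, None); (Normal, Thorough).

The pure Nash equilibria are (None, Normal) and (Light, None) and (Normal, Thorough).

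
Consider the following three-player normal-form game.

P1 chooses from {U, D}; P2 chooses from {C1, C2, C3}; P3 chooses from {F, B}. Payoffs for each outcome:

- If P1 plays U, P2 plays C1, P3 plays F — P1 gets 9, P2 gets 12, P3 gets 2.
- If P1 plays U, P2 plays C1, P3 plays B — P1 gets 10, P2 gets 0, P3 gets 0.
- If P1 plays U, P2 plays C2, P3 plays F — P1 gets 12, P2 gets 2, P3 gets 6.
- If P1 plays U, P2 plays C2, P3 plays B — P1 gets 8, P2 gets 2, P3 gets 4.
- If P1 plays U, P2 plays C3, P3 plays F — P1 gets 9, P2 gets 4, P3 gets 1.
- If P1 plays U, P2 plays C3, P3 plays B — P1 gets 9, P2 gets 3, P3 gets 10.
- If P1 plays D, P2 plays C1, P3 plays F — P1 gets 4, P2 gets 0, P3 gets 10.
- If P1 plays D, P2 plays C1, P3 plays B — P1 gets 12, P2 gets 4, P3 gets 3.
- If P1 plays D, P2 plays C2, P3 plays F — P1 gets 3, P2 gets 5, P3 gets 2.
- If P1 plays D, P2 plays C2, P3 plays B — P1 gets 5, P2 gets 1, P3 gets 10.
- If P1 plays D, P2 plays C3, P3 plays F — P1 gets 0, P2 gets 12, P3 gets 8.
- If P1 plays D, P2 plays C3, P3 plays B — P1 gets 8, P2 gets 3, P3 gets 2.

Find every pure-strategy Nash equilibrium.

P1 against (C1, F): payoffs 9, 4 → best response U.
P1 against (C1, B): payoffs 10, 12 → best response D.
P1 against (C2, F): payoffs 12, 3 → best response U.
P1 against (C2, B): payoffs 8, 5 → best response U.
P1 against (C3, F): payoffs 9, 0 → best response U.
P1 against (C3, B): payoffs 9, 8 → best response U.
P2 against (U, F): payoffs 12, 2, 4 → best response C1.
P2 against (U, B): payoffs 0, 2, 3 → best response C3.
P2 against (D, F): payoffs 0, 5, 12 → best response C3.
P2 against (D, B): payoffs 4, 1, 3 → best response C1.
P3 against (U, C1): payoffs 2, 0 → best response F.
P3 against (U, C2): payoffs 6, 4 → best response F.
P3 against (U, C3): payoffs 1, 10 → best response B.
P3 against (D, C1): payoffs 10, 3 → best response F.
P3 against (D, C2): payoffs 2, 10 → best response B.
P3 against (D, C3): payoffs 8, 2 → best response F.
Mutual best responses: (U, C1, F); (U, C3, B).

(U, C1, F), (U, C3, B)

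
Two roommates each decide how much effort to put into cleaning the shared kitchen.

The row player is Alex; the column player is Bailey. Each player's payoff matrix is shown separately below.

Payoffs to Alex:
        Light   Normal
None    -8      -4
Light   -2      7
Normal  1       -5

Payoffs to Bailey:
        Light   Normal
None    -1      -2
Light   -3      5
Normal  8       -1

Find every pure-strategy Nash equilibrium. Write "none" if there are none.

The pure Nash equilibria are (Light, Normal), (Normal, Light).

Mark each player's best response to every combination of opponents' strategies; a profile where every player is best-responding is a pure Nash equilibrium.
Alex against Light: payoffs -8, -2, 1 → best response Normal.
Alex against Normal: payoffs -4, 7, -5 → best response Light.
Bailey against None: payoffs -1, -2 → best response Light.
Bailey against Light: payoffs -3, 5 → best response Normal.
Bailey against Normal: payoffs 8, -1 → best response Light.
Mutual best responses: (Light, Normal); (Normal, Light).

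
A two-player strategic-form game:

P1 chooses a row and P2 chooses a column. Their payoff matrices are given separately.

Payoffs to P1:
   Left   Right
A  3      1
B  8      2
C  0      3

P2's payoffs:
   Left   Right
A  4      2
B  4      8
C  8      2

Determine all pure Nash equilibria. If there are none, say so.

This game has no pure Nash equilibrium.

For each player, find the best response to each opponent profile; mutual best responses are the pure NE.
P1 against Left: payoffs 3, 8, 0 → best response B.
P1 against Right: payoffs 1, 2, 3 → best response C.
P2 against A: payoffs 4, 2 → best response Left.
P2 against B: payoffs 4, 8 → best response Right.
P2 against C: payoffs 8, 2 → best response Left.
No profile is a mutual best response for all players.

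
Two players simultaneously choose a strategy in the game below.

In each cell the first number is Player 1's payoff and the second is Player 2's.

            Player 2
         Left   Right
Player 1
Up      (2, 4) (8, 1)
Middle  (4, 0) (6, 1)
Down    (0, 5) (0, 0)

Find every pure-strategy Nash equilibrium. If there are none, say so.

Player 1 against Left: payoffs 2, 4, 0 → best response Middle.
Player 1 against Right: payoffs 8, 6, 0 → best response Up.
Player 2 against Up: payoffs 4, 1 → best response Left.
Player 2 against Middle: payoffs 0, 1 → best response Right.
Player 2 against Down: payoffs 5, 0 → best response Left.
No profile is a mutual best response for all players.

This game has no pure Nash equilibrium.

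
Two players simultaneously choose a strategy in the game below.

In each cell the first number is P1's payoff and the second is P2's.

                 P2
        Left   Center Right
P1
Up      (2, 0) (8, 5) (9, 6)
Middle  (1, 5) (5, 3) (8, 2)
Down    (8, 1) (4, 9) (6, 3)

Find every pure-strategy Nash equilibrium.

The unique pure-strategy Nash equilibrium is (Up, Right).

(Up, Left): P1 can switch to Down (2 → 8). Not NE.
(Up, Center): P2 can switch to Right (5 → 6). Not NE.
(Up, Right): P1 gets 9, best alternative 8; P2 gets 6, best alternative 5. No profitable deviation — NE.
(Middle, Left): P1 can switch to Up (1 → 2). Not NE.
(Middle, Center): P1 can switch to Up (5 → 8). Not NE.
(Middle, Right): P1 can switch to Up (8 → 9). Not NE.
(Down, Left): P2 can switch to Center (1 → 9). Not NE.
(Down, Center): P1 can switch to Up (4 → 8). Not NE.
(Down, Right): P1 can switch to Up (6 → 9). Not NE.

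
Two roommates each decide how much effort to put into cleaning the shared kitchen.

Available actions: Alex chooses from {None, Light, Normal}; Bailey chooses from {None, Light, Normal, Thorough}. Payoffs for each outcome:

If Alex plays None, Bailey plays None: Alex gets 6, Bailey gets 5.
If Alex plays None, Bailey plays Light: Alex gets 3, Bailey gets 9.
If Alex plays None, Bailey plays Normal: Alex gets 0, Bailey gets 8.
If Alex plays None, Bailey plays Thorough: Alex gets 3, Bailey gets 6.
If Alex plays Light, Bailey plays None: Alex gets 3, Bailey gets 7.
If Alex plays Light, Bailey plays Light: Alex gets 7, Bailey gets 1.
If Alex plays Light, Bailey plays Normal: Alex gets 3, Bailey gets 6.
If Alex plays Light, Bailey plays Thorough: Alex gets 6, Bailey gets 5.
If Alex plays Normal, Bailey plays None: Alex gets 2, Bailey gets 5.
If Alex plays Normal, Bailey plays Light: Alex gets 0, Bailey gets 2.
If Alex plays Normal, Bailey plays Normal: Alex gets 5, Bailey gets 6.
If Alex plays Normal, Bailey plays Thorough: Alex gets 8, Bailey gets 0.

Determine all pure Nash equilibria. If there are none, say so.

Alex against None: payoffs 6, 3, 2 → best response None.
Alex against Light: payoffs 3, 7, 0 → best response Light.
Alex against Normal: payoffs 0, 3, 5 → best response Normal.
Alex against Thorough: payoffs 3, 6, 8 → best response Normal.
Bailey against None: payoffs 5, 9, 8, 6 → best response Light.
Bailey against Light: payoffs 7, 1, 6, 5 → best response None.
Bailey against Normal: payoffs 5, 2, 6, 0 → best response Normal.
Mutual best responses: (Normal, Normal).

(Normal, Normal)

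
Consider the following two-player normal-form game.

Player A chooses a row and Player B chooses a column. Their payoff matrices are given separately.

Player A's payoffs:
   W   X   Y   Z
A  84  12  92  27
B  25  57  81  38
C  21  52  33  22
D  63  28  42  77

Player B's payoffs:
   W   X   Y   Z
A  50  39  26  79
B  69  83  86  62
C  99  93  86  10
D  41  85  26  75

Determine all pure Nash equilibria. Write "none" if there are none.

Check each profile: it is a Nash equilibrium iff no player can strictly gain by switching unilaterally.
(A, W): Player B can switch to Z (50 → 79). Not NE.
(A, X): Player A can switch to B (12 → 57). Not NE.
(A, Y): Player B can switch to W (26 → 50). Not NE.
(A, Z): Player A can switch to B (27 → 38). Not NE.
(B, W): Player A can switch to A (25 → 84). Not NE.
(B, X): Player B can switch to Y (83 → 86). Not NE.
(The remaining 10 profiles each have a profitable deviation by the same check.)

This game has no pure Nash equilibrium.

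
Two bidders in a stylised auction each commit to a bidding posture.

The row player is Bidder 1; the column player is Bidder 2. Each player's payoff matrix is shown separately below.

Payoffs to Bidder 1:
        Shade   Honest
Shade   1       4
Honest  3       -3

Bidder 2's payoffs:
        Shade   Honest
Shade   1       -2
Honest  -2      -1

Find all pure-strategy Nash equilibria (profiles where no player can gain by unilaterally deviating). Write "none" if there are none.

(Shade, Shade): Bidder 1 can switch to Honest (1 → 3). Not NE.
(Shade, Honest): Bidder 2 can switch to Shade (-2 → 1). Not NE.
(Honest, Shade): Bidder 2 can switch to Honest (-2 → -1). Not NE.
(Honest, Honest): Bidder 1 can switch to Shade (-3 → 4). Not NE.

none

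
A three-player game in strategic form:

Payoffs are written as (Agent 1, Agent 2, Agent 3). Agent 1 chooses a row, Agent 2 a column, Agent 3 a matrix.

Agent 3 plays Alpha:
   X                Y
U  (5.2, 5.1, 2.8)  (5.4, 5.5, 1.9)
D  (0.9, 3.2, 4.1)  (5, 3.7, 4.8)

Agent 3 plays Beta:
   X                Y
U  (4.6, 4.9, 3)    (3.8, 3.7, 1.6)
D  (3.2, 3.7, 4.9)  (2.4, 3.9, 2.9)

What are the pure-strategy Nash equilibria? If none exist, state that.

For each strategy profile, look for a profitable unilateral deviation.
(U, X, Alpha): Agent 2 can switch to Y (5.1 → 5.5). Not NE.
(U, X, Beta): Agent 1 gets 4.6, best alternative 3.2; Agent 2 gets 4.9, best alternative 3.7; Agent 3 gets 3, best alternative 2.8. No profitable deviation — NE.
(U, Y, Alpha): Agent 1 gets 5.4, best alternative 5; Agent 2 gets 5.5, best alternative 5.1; Agent 3 gets 1.9, best alternative 1.6. No profitable deviation — NE.
(U, Y, Beta): Agent 2 can switch to X (3.7 → 4.9). Not NE.
(D, X, Alpha): Agent 1 can switch to U (0.9 → 5.2). Not NE.
(D, X, Beta): Agent 1 can switch to U (3.2 → 4.6). Not NE.
(D, Y, Alpha): Agent 1 can switch to U (5 → 5.4). Not NE.
(D, Y, Beta): Agent 1 can switch to U (2.4 → 3.8). Not NE.

(U, X, Beta); (U, Y, Alpha)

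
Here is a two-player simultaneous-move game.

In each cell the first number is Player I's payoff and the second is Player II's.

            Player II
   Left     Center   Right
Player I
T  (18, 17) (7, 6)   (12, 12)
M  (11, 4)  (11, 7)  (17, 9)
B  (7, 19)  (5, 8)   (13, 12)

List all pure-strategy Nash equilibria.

The pure Nash equilibria are (T, Left); (M, Right).

Player I against Left: payoffs 18, 11, 7 → best response T.
Player I against Center: payoffs 7, 11, 5 → best response M.
Player I against Right: payoffs 12, 17, 13 → best response M.
Player II against T: payoffs 17, 6, 12 → best response Left.
Player II against M: payoffs 4, 7, 9 → best response Right.
Player II against B: payoffs 19, 8, 12 → best response Left.
Mutual best responses: (T, Left); (M, Right).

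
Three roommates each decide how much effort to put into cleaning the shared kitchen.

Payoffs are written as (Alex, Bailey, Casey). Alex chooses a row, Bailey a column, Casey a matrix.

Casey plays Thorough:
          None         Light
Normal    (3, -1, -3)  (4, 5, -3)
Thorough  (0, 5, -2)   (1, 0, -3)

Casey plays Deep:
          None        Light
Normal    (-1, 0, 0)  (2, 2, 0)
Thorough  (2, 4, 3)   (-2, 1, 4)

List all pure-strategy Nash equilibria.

Check each profile: it is a Nash equilibrium iff no player can strictly gain by switching unilaterally.
(Normal, None, Thorough): Bailey can switch to Light (-1 → 5). Not NE.
(Normal, None, Deep): Alex can switch to Thorough (-1 → 2). Not NE.
(Normal, Light, Thorough): Casey can switch to Deep (-3 → 0). Not NE.
(Normal, Light, Deep): Alex gets 2, best alternative -2; Bailey gets 2, best alternative 0; Casey gets 0, best alternative -3. No profitable deviation — NE.
(Thorough, None, Thorough): Alex can switch to Normal (0 → 3). Not NE.
(Thorough, None, Deep): Alex gets 2, best alternative -1; Bailey gets 4, best alternative 1; Casey gets 3, best alternative -2. No profitable deviation — NE.
(Thorough, Light, Thorough): Alex can switch to Normal (1 → 4). Not NE.
(Thorough, Light, Deep): Alex can switch to Normal (-2 → 2). Not NE.

Pure-strategy Nash equilibria: (Normal, Light, Deep) and (Thorough, None, Deep)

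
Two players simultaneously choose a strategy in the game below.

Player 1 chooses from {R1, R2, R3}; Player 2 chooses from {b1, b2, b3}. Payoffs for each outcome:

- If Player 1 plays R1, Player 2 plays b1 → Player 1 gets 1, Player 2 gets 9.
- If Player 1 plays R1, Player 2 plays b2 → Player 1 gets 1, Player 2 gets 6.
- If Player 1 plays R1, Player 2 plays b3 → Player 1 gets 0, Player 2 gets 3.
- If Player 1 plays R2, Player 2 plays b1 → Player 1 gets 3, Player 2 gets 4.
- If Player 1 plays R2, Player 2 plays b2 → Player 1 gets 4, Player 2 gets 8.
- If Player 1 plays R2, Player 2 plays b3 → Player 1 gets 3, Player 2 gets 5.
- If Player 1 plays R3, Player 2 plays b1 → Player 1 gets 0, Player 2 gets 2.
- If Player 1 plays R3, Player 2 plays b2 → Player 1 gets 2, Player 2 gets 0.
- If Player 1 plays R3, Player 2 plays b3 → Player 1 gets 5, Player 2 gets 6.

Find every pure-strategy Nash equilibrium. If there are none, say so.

(R2, b2), (R3, b3)

For each player, find the best response to each opponent profile; mutual best responses are the pure NE.
Player 1 against b1: payoffs 1, 3, 0 → best response R2.
Player 1 against b2: payoffs 1, 4, 2 → best response R2.
Player 1 against b3: payoffs 0, 3, 5 → best response R3.
Player 2 against R1: payoffs 9, 6, 3 → best response b1.
Player 2 against R2: payoffs 4, 8, 5 → best response b2.
Player 2 against R3: payoffs 2, 0, 6 → best response b3.
Mutual best responses: (R2, b2); (R3, b3).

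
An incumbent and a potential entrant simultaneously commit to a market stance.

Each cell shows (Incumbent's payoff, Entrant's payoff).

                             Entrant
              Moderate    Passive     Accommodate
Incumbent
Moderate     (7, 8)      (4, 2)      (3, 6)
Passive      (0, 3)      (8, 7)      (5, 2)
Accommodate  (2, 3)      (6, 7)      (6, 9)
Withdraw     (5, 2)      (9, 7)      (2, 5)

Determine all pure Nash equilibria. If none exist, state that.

Pure-strategy Nash equilibria: (Moderate, Moderate) and (Accommodate, Accommodate) and (Withdraw, Passive)

Incumbent against Moderate: payoffs 7, 0, 2, 5 → best response Moderate.
Incumbent against Passive: payoffs 4, 8, 6, 9 → best response Withdraw.
Incumbent against Accommodate: payoffs 3, 5, 6, 2 → best response Accommodate.
Entrant against Moderate: payoffs 8, 2, 6 → best response Moderate.
Entrant against Passive: payoffs 3, 7, 2 → best response Passive.
Entrant against Accommodate: payoffs 3, 7, 9 → best response Accommodate.
Entrant against Withdraw: payoffs 2, 7, 5 → best response Passive.
Mutual best responses: (Moderate, Moderate); (Accommodate, Accommodate); (Withdraw, Passive).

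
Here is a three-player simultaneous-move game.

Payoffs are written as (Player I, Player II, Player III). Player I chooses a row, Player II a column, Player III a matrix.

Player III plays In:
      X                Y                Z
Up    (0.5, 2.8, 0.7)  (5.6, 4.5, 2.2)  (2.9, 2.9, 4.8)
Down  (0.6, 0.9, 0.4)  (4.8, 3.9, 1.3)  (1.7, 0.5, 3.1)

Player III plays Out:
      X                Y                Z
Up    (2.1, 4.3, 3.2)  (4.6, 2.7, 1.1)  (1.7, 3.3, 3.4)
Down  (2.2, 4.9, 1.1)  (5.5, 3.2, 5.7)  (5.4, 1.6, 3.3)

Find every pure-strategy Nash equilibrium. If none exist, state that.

(Up, X, In): Player I can switch to Down (0.5 → 0.6). Not NE.
(Up, X, Out): Player I can switch to Down (2.1 → 2.2). Not NE.
(Up, Y, In): Player I gets 5.6, best alternative 4.8; Player II gets 4.5, best alternative 2.9; Player III gets 2.2, best alternative 1.1. No profitable deviation — NE.
(Up, Y, Out): Player I can switch to Down (4.6 → 5.5). Not NE.
(Up, Z, In): Player II can switch to Y (2.9 → 4.5). Not NE.
(Up, Z, Out): Player I can switch to Down (1.7 → 5.4). Not NE.
(Down, X, In): Player II can switch to Y (0.9 → 3.9). Not NE.
(Down, X, Out): Player I gets 2.2, best alternative 2.1; Player II gets 4.9, best alternative 3.2; Player III gets 1.1, best alternative 0.4. No profitable deviation — NE.
(Down, Y, In): Player I can switch to Up (4.8 → 5.6). Not NE.
(Down, Y, Out): Player II can switch to X (3.2 → 4.9). Not NE.
(Down, Z, In): Player I can switch to Up (1.7 → 2.9). Not NE.
(Down, Z, Out): Player II can switch to X (1.6 → 4.9). Not NE.

Pure-strategy Nash equilibria: (Up, Y, In) and (Down, X, Out)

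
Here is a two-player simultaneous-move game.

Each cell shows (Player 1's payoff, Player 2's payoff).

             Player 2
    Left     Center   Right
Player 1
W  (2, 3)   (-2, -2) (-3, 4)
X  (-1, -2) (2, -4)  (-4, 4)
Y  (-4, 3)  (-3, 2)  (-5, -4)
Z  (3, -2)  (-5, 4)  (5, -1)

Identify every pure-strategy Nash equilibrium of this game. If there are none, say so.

none

(W, Left): Player 1 can switch to Z (2 → 3). Not NE.
(W, Center): Player 1 can switch to X (-2 → 2). Not NE.
(W, Right): Player 1 can switch to Z (-3 → 5). Not NE.
(X, Left): Player 1 can switch to W (-1 → 2). Not NE.
(X, Center): Player 2 can switch to Left (-4 → -2). Not NE.
(X, Right): Player 1 can switch to W (-4 → -3). Not NE.
(The remaining 6 profiles each have a profitable deviation by the same check.)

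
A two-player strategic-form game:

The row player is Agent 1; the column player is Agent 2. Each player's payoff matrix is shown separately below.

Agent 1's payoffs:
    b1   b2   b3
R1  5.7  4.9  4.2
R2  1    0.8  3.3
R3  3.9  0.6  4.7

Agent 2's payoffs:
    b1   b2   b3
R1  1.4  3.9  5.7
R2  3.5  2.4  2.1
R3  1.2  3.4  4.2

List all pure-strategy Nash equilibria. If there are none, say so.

Agent 1 against b1: payoffs 5.7, 1, 3.9 → best response R1.
Agent 1 against b2: payoffs 4.9, 0.8, 0.6 → best response R1.
Agent 1 against b3: payoffs 4.2, 3.3, 4.7 → best response R3.
Agent 2 against R1: payoffs 1.4, 3.9, 5.7 → best response b3.
Agent 2 against R2: payoffs 3.5, 2.4, 2.1 → best response b1.
Agent 2 against R3: payoffs 1.2, 3.4, 4.2 → best response b3.
Mutual best responses: (R3, b3).

Pure NE: (R3, b3)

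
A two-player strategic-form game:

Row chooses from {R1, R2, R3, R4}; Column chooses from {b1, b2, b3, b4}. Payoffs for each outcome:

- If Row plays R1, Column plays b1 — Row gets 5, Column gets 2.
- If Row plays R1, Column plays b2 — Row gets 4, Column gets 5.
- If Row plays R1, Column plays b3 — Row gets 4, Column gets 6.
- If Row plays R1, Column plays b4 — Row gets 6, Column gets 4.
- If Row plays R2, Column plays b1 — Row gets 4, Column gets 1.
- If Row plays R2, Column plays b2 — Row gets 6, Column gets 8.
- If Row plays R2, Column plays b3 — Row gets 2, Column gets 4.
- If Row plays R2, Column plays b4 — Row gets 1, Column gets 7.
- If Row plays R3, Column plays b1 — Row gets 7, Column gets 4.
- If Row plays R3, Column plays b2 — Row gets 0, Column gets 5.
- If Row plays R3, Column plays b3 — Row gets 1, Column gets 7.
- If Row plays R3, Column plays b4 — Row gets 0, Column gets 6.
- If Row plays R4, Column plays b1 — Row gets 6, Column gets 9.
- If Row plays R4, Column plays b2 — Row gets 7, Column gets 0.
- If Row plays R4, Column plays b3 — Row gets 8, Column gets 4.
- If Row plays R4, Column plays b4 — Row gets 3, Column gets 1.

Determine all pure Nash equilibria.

There is no pure-strategy Nash equilibrium.

Row against b1: payoffs 5, 4, 7, 6 → best response R3.
Row against b2: payoffs 4, 6, 0, 7 → best response R4.
Row against b3: payoffs 4, 2, 1, 8 → best response R4.
Row against b4: payoffs 6, 1, 0, 3 → best response R1.
Column against R1: payoffs 2, 5, 6, 4 → best response b3.
Column against R2: payoffs 1, 8, 4, 7 → best response b2.
Column against R3: payoffs 4, 5, 7, 6 → best response b3.
Column against R4: payoffs 9, 0, 4, 1 → best response b1.
No profile is a mutual best response for all players.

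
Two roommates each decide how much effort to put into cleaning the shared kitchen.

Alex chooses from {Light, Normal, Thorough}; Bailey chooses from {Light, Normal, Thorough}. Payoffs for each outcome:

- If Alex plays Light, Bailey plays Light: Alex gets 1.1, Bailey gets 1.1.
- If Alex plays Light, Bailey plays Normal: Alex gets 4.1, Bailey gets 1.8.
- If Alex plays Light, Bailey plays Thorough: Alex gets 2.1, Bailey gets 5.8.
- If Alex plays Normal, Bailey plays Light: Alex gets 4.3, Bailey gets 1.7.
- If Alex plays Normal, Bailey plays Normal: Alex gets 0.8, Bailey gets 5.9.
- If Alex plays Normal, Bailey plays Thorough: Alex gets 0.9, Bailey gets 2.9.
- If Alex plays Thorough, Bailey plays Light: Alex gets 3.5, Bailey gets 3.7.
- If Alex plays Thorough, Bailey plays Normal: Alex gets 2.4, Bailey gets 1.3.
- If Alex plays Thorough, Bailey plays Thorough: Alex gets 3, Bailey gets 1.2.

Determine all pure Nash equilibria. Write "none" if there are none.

none

(Light, Light): Alex can switch to Normal (1.1 → 4.3). Not NE.
(Light, Normal): Bailey can switch to Thorough (1.8 → 5.8). Not NE.
(Light, Thorough): Alex can switch to Thorough (2.1 → 3). Not NE.
(Normal, Light): Bailey can switch to Normal (1.7 → 5.9). Not NE.
(Normal, Normal): Alex can switch to Light (0.8 → 4.1). Not NE.
(Normal, Thorough): Alex can switch to Light (0.9 → 2.1). Not NE.
(Thorough, Light): Alex can switch to Normal (3.5 → 4.3). Not NE.
(Thorough, Normal): Alex can switch to Light (2.4 → 4.1). Not NE.
(Thorough, Thorough): Bailey can switch to Light (1.2 → 3.7). Not NE.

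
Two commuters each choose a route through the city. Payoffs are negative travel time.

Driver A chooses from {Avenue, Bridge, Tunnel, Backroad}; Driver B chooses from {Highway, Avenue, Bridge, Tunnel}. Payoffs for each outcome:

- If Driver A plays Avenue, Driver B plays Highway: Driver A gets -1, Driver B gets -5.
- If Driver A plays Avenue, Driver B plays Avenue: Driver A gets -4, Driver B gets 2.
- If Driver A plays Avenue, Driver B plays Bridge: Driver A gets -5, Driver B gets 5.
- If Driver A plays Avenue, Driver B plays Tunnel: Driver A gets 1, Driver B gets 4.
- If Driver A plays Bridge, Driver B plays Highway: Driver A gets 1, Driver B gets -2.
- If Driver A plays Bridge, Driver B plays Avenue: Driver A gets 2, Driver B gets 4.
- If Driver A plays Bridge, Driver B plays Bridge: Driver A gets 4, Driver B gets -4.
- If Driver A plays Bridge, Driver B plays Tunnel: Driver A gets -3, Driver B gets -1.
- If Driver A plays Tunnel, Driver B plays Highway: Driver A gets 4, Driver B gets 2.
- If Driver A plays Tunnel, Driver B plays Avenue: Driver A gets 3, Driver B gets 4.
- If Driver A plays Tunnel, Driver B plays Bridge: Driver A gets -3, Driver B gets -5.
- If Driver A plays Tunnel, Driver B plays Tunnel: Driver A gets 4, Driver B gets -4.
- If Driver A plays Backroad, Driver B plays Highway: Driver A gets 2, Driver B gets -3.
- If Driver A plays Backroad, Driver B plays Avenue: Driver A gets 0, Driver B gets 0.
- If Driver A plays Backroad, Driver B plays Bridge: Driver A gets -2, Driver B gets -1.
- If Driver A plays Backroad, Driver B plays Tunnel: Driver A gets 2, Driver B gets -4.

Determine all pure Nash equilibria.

(Avenue, Highway): Driver A can switch to Bridge (-1 → 1). Not NE.
(Avenue, Avenue): Driver A can switch to Bridge (-4 → 2). Not NE.
(Avenue, Bridge): Driver A can switch to Bridge (-5 → 4). Not NE.
(Avenue, Tunnel): Driver A can switch to Tunnel (1 → 4). Not NE.
(Bridge, Highway): Driver A can switch to Tunnel (1 → 4). Not NE.
(Bridge, Avenue): Driver A can switch to Tunnel (2 → 3). Not NE.
(Bridge, Bridge): Driver B can switch to Highway (-4 → -2). Not NE.
(Bridge, Tunnel): Driver A can switch to Avenue (-3 → 1). Not NE.
(Tunnel, Avenue): Driver A gets 3, best alternative 2; Driver B gets 4, best alternative 2. No profitable deviation — NE.
(The remaining 7 profiles each have a profitable deviation by the same check.)

Pure NE: (Tunnel, Avenue)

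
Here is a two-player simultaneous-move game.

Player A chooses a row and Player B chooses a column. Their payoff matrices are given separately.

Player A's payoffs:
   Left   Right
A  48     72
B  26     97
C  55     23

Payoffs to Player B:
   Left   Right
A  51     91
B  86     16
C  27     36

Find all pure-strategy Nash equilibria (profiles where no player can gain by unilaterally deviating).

Mark each player's best response to every combination of opponents' strategies; a profile where every player is best-responding is a pure Nash equilibrium.
Player A against Left: payoffs 48, 26, 55 → best response C.
Player A against Right: payoffs 72, 97, 23 → best response B.
Player B against A: payoffs 51, 91 → best response Right.
Player B against B: payoffs 86, 16 → best response Left.
Player B against C: payoffs 27, 36 → best response Right.
No profile is a mutual best response for all players.

No pure-strategy Nash equilibrium.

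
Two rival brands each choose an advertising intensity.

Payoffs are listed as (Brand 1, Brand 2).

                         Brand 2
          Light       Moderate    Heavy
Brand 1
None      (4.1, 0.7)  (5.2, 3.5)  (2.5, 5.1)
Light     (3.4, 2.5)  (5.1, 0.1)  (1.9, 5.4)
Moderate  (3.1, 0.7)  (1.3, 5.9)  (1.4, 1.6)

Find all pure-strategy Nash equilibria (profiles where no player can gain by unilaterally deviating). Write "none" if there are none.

Brand 1 against Light: payoffs 4.1, 3.4, 3.1 → best response None.
Brand 1 against Moderate: payoffs 5.2, 5.1, 1.3 → best response None.
Brand 1 against Heavy: payoffs 2.5, 1.9, 1.4 → best response None.
Brand 2 against None: payoffs 0.7, 3.5, 5.1 → best response Heavy.
Brand 2 against Light: payoffs 2.5, 0.1, 5.4 → best response Heavy.
Brand 2 against Moderate: payoffs 0.7, 5.9, 1.6 → best response Moderate.
Mutual best responses: (None, Heavy).

(None, Heavy)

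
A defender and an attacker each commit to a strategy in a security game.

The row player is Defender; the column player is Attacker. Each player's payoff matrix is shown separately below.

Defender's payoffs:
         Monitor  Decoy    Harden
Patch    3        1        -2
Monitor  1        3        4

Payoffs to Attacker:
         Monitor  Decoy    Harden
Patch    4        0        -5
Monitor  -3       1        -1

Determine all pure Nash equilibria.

(Patch, Monitor): Defender gets 3, best alternative 1; Attacker gets 4, best alternative 0. No profitable deviation — NE.
(Patch, Decoy): Defender can switch to Monitor (1 → 3). Not NE.
(Patch, Harden): Defender can switch to Monitor (-2 → 4). Not NE.
(Monitor, Monitor): Defender can switch to Patch (1 → 3). Not NE.
(Monitor, Decoy): Defender gets 3, best alternative 1; Attacker gets 1, best alternative -1. No profitable deviation — NE.
(Monitor, Harden): Attacker can switch to Decoy (-1 → 1). Not NE.

(Patch, Monitor); (Monitor, Decoy)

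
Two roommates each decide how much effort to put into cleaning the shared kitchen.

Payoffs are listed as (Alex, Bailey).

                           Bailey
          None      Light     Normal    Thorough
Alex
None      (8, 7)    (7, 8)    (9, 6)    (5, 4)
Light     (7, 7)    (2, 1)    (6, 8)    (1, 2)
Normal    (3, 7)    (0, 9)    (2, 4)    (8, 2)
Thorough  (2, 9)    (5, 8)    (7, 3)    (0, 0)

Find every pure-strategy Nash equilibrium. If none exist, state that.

(None, None): Bailey can switch to Light (7 → 8). Not NE.
(None, Light): Alex gets 7, best alternative 5; Bailey gets 8, best alternative 7. No profitable deviation — NE.
(None, Normal): Bailey can switch to None (6 → 7). Not NE.
(None, Thorough): Alex can switch to Normal (5 → 8). Not NE.
(Light, None): Alex can switch to None (7 → 8). Not NE.
(Light, Light): Alex can switch to None (2 → 7). Not NE.
(Light, Normal): Alex can switch to None (6 → 9). Not NE.
(Light, Thorough): Alex can switch to None (1 → 5). Not NE.
(Normal, None): Alex can switch to None (3 → 8). Not NE.
(Normal, Light): Alex can switch to None (0 → 7). Not NE.
(Normal, Normal): Alex can switch to None (2 → 9). Not NE.
(Normal, Thorough): Bailey can switch to None (2 → 7). Not NE.
(Thorough, None): Alex can switch to None (2 → 8). Not NE.
(The remaining 3 profiles each have a profitable deviation by the same check.)

(None, Light)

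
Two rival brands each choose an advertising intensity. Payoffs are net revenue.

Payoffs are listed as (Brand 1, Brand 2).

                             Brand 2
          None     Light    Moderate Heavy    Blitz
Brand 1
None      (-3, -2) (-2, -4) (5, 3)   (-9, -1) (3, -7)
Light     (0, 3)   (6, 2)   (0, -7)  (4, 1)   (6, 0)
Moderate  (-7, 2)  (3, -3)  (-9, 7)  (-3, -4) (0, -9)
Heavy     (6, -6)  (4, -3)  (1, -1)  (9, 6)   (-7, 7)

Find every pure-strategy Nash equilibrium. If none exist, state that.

(None, None): Brand 1 can switch to Light (-3 → 0). Not NE.
(None, Light): Brand 1 can switch to Light (-2 → 6). Not NE.
(None, Moderate): Brand 1 gets 5, best alternative 1; Brand 2 gets 3, best alternative -1. No profitable deviation — NE.
(None, Heavy): Brand 1 can switch to Light (-9 → 4). Not NE.
(None, Blitz): Brand 1 can switch to Light (3 → 6). Not NE.
(Light, None): Brand 1 can switch to Heavy (0 → 6). Not NE.
(Light, Light): Brand 2 can switch to None (2 → 3). Not NE.
(Light, Moderate): Brand 1 can switch to None (0 → 5). Not NE.
(Light, Heavy): Brand 1 can switch to Heavy (4 → 9). Not NE.
(The remaining 11 profiles each have a profitable deviation by the same check.)

(None, Moderate)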